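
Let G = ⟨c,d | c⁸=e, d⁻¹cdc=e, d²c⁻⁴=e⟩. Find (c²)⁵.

Compute successive powers of (c²), reducing at each step:
  (c²)²: (c²) · c² = c⁴
  (c²)³: (c⁴) · c² = c⁶
  (c²)⁴: (c⁶) · c² = e
  (c²)⁵: e · c² = c²

Answer: c²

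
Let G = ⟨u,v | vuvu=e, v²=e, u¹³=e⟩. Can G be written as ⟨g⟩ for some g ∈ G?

Every cyclic group is abelian. But u·v = uv while v·u = u¹²v, so u·v ≠ v·u and G is not abelian. Hence G is not cyclic.

Answer: No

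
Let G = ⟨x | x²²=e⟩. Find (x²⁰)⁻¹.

The order of (x²⁰) is 11 (smallest k with (x²⁰)ᵏ = e), so (x²⁰)⁻¹ = (x²⁰)¹⁰ = x².
Check: (x²⁰) · (x²) → (x²⁰) · x² = e, giving e as required.

Answer: x²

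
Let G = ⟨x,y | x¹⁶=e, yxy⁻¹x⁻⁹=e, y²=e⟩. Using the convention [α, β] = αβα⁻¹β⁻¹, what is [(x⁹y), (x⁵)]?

[(x⁹y), (x⁵)] = (x⁹y)·(x⁵)·(x⁹y)⁻¹·(x⁵)⁻¹.
  (x⁹y) · (x⁵) = x⁶y
  (x⁶y) · (x¹⁵y) = x¹³
  (x¹³) · (x¹¹) = x⁸

Answer: x⁸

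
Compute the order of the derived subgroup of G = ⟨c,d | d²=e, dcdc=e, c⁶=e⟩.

G' = [G, G] is generated by all commutators. The generator-pair commutators are: [c, d] = c².
The subgroup they normally generate is {e, c², c⁴}, of order 3.
Check: |G/G'| = 12/3 = 4 is the order of the abelianisation.

Answer: 3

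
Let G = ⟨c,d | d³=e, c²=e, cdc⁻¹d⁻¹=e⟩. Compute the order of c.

Compute successive powers until reaching e:
  c¹ = c, c² = e.
The smallest positive k with cᵏ = e is 2.

Answer: 2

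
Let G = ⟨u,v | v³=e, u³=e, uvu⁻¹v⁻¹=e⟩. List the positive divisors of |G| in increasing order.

|G| = 9 = 3². By Lagrange's theorem the order of any subgroup divides 9; the divisors of 9 are 1, 3, 9.

Answer: 1, 3, 9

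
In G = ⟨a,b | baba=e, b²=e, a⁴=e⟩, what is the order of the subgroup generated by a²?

|⟨a²⟩| equals the order of a². Compute successive powers until reaching e:
  (a²)¹ = a², (a²)² = e.
The smallest positive k with (a²)ᵏ = e is 2, so |⟨a²⟩| = 2.

Answer: 2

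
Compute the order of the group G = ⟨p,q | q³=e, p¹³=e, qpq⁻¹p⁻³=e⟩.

Enumerate words in the generators, reducing via the relations: the distinct elements are
  {e, p, q, pq, p², p³, p⁴, p⁵, p⁶, p⁷, p⁸, p⁹, q², pq², p²q, p³q, p¹², p¹¹, p¹⁰, p⁴q, p⁵q, p⁶q, p⁷q, p⁸q, p⁹q, p²q², p³q², p¹²q, p¹¹q, p¹⁰q, p⁴q², p⁵q², p⁶q², p⁷q², p⁸q², p⁹q², p¹²q², p¹¹q², p¹⁰q²}.
No further products give new elements, so |G| = 39.

Answer: 39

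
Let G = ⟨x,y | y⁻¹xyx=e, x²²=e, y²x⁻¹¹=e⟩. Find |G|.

Enumerate words in the generators, reducing via the relations: the distinct elements are
  {e, x, y, xy, x², x³, x⁴, x⁵, x⁶, x⁷, x⁸, x⁹, x²y, x²¹, x²⁰, x³y, x¹², x¹³, x¹¹, x¹⁰, x¹⁴, x¹⁵, x¹⁶, x¹⁷, x¹⁸, x¹⁹, x⁴y, x⁵y, x⁶y, x⁷y, x⁸y, x⁹y, y⁻¹, xy⁻¹, x¹⁰y, x²y⁻¹, x³y⁻¹, x⁴y⁻¹, x⁵y⁻¹, x⁶y⁻¹, x⁷y⁻¹, x⁸y⁻¹, x⁹y⁻¹, x¹⁰y⁻¹}.
No further products give new elements, so |G| = 44.

Answer: 44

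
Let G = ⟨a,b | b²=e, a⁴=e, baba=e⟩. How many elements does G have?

Enumerate words in the generators, reducing via the relations: the distinct elements are
  {a, b, e, ab, a², a³, a²b, a³b}.
No further products give new elements, so |G| = 8.

Answer: 8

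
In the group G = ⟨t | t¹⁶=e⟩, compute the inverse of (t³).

The order of (t³) is 16 (smallest k with (t³)ᵏ = e), so (t³)⁻¹ = (t³)¹⁵ = t¹³.
Check: (t³) · (t¹³) → (t³) · t¹³ = e, giving e as required.

Answer: t¹³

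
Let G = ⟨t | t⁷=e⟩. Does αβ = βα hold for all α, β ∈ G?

G has a single generator, so G is cyclic and hence abelian.

Answer: Yes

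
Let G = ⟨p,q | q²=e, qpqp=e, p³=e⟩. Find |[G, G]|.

G' = [G, G] is generated by all commutators. The generator-pair commutators are: [p, q] = p².
The subgroup they normally generate is {e, p, p²}, of order 3.
Check: |G/G'| = 6/3 = 2 is the order of the abelianisation.

Answer: 3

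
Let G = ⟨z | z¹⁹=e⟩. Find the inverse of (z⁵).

The order of (z⁵) is 19 (smallest k with (z⁵)ᵏ = e), so (z⁵)⁻¹ = (z⁵)¹⁸ = z¹⁴.
Check: (z⁵) · (z¹⁴) → (z⁵) · z¹⁴ = e, giving e as required.

Answer: z¹⁴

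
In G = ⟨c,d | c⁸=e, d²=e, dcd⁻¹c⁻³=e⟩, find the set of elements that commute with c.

⟨c⟩ ⊆ C_G(c) since powers of c commute with c; so |C_G(c)| ≥ |⟨c⟩| = 8.
By orbit–stabilizer, |C_G(c)| = |G| / |conj. class of c| = 16 / 2 = 8.
The 8 elements commuting with c are {e, c, c², c³, c⁴, c⁵, c⁶, c⁷}.

Answer: {e, c, c², c³, c⁴, c⁵, c⁶, c⁷}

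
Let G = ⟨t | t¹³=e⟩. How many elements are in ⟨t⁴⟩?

|⟨t⁴⟩| equals the order of t⁴. Compute successive powers until reaching e:
  (t⁴)¹ = t⁴, (t⁴)² = t⁸, (t⁴)³ = t¹², (t⁴)⁴ = t³, (t⁴)⁵ = t⁷, (t⁴)⁶ = t¹¹, (t⁴)⁷ = t², (t⁴)⁸ = t⁶, (t⁴)⁹ = t¹⁰, (t⁴)¹⁰ = t, (t⁴)¹¹ = t⁵, (t⁴)¹² = t⁹, (t⁴)¹³ = e.
The smallest positive k with (t⁴)ᵏ = e is 13, so |⟨t⁴⟩| = 13.

Answer: 13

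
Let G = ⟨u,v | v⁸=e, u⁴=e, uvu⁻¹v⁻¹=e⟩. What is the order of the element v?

Compute successive powers until reaching e:
  v¹ = v, v² = v², v³ = v³, v⁴ = v⁴, v⁵ = v⁵, v⁶ = v⁶, v⁷ = v⁷, v⁸ = e.
The smallest positive k with vᵏ = e is 8.

Answer: 8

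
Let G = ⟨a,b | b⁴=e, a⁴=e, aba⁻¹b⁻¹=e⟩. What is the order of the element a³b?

Compute successive powers until reaching e:
  (a³b)¹ = a³b, (a³b)² = a²b², (a³b)³ = ab³, (a³b)⁴ = e.
The smallest positive k with (a³b)ᵏ = e is 4.

Answer: 4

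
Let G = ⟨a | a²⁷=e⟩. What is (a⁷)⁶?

Compute successive powers of (a⁷), reducing at each step:
  (a⁷)²: (a⁷) · a⁷ = a¹⁴
  (a⁷)³: (a¹⁴) · a⁷ = a²¹
  (a⁷)⁴: (a²¹) · a⁷ = a
  (a⁷)⁵: a · a⁷ = a⁸
  (a⁷)⁶: (a⁸) · a⁷ = a¹⁵

Answer: a¹⁵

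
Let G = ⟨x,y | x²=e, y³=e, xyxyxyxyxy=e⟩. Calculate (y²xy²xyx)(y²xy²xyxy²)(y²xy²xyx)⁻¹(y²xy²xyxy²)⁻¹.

[(y²xy²xyx), (y²xy²xyxy²)] = (y²xy²xyx)·(y²xy²xyxy²)·(y²xy²xyx)⁻¹·(y²xy²xyxy²)⁻¹.
  (y²xy²xyx) · (y²xy²xyxy²) = xy²xyx
  (xy²xyx) · (xy²xyxy) = y
  y · (yxy²xyxy) = y²xy²xyxy

Answer: y²xy²xyxy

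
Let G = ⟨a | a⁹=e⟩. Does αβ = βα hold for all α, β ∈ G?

G has a single generator, so G is cyclic and hence abelian.

Answer: Yes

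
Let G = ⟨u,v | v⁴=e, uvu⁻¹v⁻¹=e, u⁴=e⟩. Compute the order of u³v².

Compute successive powers until reaching e:
  (u³v²)¹ = u³v², (u³v²)² = u², (u³v²)³ = uv², (u³v²)⁴ = e.
The smallest positive k with (u³v²)ᵏ = e is 4.

Answer: 4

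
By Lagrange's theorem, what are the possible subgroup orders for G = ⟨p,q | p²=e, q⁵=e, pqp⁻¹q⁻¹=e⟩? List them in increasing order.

|G| = 10 = 2 · 5. By Lagrange's theorem the order of any subgroup divides 10; the divisors of 10 are 1, 2, 5, 10.

Answer: 1, 2, 5, 10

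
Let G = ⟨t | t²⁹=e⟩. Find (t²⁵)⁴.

Compute successive powers of (t²⁵), reducing at each step:
  (t²⁵)²: (t²⁵) · t²⁵ = t²¹
  (t²⁵)³: (t²¹) · t²⁵ = t¹⁷
  (t²⁵)⁴: (t¹⁷) · t²⁵ = t¹³

Answer: t¹³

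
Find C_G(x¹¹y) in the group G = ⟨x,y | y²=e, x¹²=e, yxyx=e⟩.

⟨x¹¹y⟩ ⊆ C_G(x¹¹y) since powers of x¹¹y commute with x¹¹y; so |C_G(x¹¹y)| ≥ |⟨x¹¹y⟩| = 2.
By orbit–stabilizer, |C_G(x¹¹y)| = |G| / |conj. class of x¹¹y| = 24 / 6 = 4.
The 4 elements commuting with x¹¹y are {e, x⁶, x¹¹y, x⁵y}.

Answer: {e, x⁶, x¹¹y, x⁵y}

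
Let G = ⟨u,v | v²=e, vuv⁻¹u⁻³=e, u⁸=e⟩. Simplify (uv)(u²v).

Compute (uv) · (u²v) by multiplying left to right and reducing via the relations at each step:
  (uv) · u² = u⁷v
  (u⁷v) · v = u⁷

Answer: u⁷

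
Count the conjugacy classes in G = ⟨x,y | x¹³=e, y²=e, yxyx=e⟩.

The conjugacy classes (representative and size) are:
  [e] (size 1), [x¹²] (size 2), [x¹¹] (size 2), [x³] (size 2), [x⁴] (size 2), [x⁸] (size 2), [x⁶] (size 2), [y] (size 13).
Class equation: 1 + 2 + 2 + 2 + 2 + 2 + 2 + 13 = 26 = |G|. So G has 8 conjugacy classes.

Answer: 8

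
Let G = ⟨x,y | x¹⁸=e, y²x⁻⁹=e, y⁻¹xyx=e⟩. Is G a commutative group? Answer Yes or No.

x·y = xy but y·x = x⁸y⁻¹, so x·y ≠ y·x and G is not abelian.

Answer: No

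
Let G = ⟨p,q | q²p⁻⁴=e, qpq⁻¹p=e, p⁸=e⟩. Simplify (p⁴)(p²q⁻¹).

Compute (p⁴) · (p²q⁻¹) by multiplying left to right and reducing via the relations at each step:
  (p⁴) · p² = p⁶
  (p⁶) · q⁻¹ = p²q

Answer: p²q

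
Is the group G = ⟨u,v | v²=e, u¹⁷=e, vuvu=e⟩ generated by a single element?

Every cyclic group is abelian. But u·v = uv while v·u = u¹⁶v, so u·v ≠ v·u and G is not abelian. Hence G is not cyclic.

Answer: No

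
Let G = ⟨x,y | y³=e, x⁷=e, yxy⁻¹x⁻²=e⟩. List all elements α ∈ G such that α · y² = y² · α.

⟨y²⟩ ⊆ C_G(y²) since powers of y² commute with y²; so |C_G(y²)| ≥ |⟨y²⟩| = 3.
By orbit–stabilizer, |C_G(y²)| = |G| / |conj. class of y²| = 21 / 7 = 3.
The 3 elements commuting with y² are {e, y, y²}.

Answer: {e, y, y²}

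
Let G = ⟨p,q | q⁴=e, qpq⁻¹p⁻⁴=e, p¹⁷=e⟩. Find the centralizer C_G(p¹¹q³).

⟨p¹¹q³⟩ ⊆ C_G(p¹¹q³) since powers of p¹¹q³ commute with p¹¹q³; so |C_G(p¹¹q³)| ≥ |⟨p¹¹q³⟩| = 4.
By orbit–stabilizer, |C_G(p¹¹q³)| = |G| / |conj. class of p¹¹q³| = 68 / 17 = 4.
The 4 elements commuting with p¹¹q³ are {e, pq², p⁷q, p¹¹q³}.

Answer: {e, pq², p⁷q, p¹¹q³}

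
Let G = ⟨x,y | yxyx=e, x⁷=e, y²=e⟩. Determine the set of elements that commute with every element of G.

An element z ∈ Z(G) iff z commutes with every generator.
For example e is central: e·x = x = x·e; e·y = y = y·e.
Whereas x ∉ Z(G) since x·y = xy ≠ x⁶y = y·x.
Checking each of the 14 elements this way gives Z(G) = {e}, of order 1.

Answer: {e}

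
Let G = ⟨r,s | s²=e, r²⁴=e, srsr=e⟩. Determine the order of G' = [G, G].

G' = [G, G] is generated by all commutators. The generator-pair commutators are: [r, s] = r².
The subgroup they normally generate is {e, r², r⁴, r⁶, r⁸, r¹⁰, r¹², r¹⁴, r¹⁶, r¹⁸, r²⁰, r²²}, of order 12.
Check: |G/G'| = 48/12 = 4 is the order of the abelianisation.

Answer: 12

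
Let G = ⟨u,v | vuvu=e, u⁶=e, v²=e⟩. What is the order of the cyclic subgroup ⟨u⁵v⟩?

|⟨u⁵v⟩| equals the order of u⁵v. Compute successive powers until reaching e:
  (u⁵v)¹ = u⁵v, (u⁵v)² = e.
The smallest positive k with (u⁵v)ᵏ = e is 2, so |⟨u⁵v⟩| = 2.

Answer: 2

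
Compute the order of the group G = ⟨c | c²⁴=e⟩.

G is generated by a single element, so G is cyclic. The relator gives c²⁴ = e and no smaller power is forced to be e, so the 24 powers {c, e, c², c³, c⁴, c⁵, c⁶, c⁷, c⁸, c⁹, c²², c²³, c²¹, c²⁰, c¹², c¹³, c¹¹, c¹⁰, c¹⁴, c¹⁵, c¹⁶, c¹⁷, c¹⁸, c¹⁹} are distinct. Hence |G| = 24.

Answer: 24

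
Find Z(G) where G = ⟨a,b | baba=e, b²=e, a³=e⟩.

An element z ∈ Z(G) iff z commutes with every generator.
For example e is central: e·a = a = a·e; e·b = b = b·e.
Whereas a ∉ Z(G) since a·b = ab ≠ a²b = b·a.
Checking each of the 6 elements this way gives Z(G) = {e}, of order 1.

Answer: {e}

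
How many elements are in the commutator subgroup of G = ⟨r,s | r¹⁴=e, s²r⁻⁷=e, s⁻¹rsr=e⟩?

G' = [G, G] is generated by all commutators. The generator-pair commutators are: [r, s] = r².
The subgroup they normally generate is {e, r², r⁴, r⁶, r⁸, r¹⁰, r¹²}, of order 7.
Check: |G/G'| = 28/7 = 4 is the order of the abelianisation.

Answer: 7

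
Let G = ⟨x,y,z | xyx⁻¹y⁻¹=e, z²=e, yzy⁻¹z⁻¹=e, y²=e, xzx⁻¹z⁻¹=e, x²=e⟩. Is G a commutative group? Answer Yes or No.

Each pair of generators commutes: x·y = xy = y·x; x·z = xz = z·x; y·z = yz = z·y. Since the generators pairwise commute, every element of G commutes with every other, so G is abelian.

Answer: Yes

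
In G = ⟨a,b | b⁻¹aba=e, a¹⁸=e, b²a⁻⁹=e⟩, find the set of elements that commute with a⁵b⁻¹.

⟨a⁵b⁻¹⟩ ⊆ C_G(a⁵b⁻¹) since powers of a⁵b⁻¹ commute with a⁵b⁻¹; so |C_G(a⁵b⁻¹)| ≥ |⟨a⁵b⁻¹⟩| = 4.
By orbit–stabilizer, |C_G(a⁵b⁻¹)| = |G| / |conj. class of a⁵b⁻¹| = 36 / 9 = 4.
The 4 elements commuting with a⁵b⁻¹ are {e, a⁹, a⁵b, a⁵b⁻¹}.

Answer: {e, a⁹, a⁵b, a⁵b⁻¹}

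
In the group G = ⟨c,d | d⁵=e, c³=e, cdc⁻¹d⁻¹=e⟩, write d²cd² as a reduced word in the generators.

Multiply left to right, reducing at each step:
  (d²) · c = cd²
  (cd²) · d² = cd⁴

Answer: cd⁴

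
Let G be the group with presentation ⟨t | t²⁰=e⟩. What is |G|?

G is generated by a single element, so G is cyclic. The relator gives t²⁰ = e and no smaller power is forced to be e, so the 20 powers {e, t, t², t³, t⁴, t⁵, t⁶, t⁷, t⁸, t⁹, t¹², t¹³, t¹¹, t¹⁰, t¹⁴, t¹⁵, t¹⁶, t¹⁷, t¹⁸, t¹⁹} are distinct. Hence |G| = 20.

Answer: 20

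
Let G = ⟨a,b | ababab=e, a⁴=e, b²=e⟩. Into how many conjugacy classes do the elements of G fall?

The conjugacy classes (representative and size) are:
  [e] (size 1), [a³] (size 6), [a²ba²b] (size 3), [aba³] (size 6), [ba³] (size 8).
Class equation: 1 + 6 + 3 + 6 + 8 = 24 = |G|. So G has 5 conjugacy classes.

Answer: 5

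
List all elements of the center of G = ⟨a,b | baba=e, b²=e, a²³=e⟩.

An element z ∈ Z(G) iff z commutes with every generator.
For example e is central: e·a = a = a·e; e·b = b = b·e.
Whereas a ∉ Z(G) since a·b = ab ≠ a²²b = b·a.
Checking each of the 46 elements this way gives Z(G) = {e}, of order 1.

Answer: {e}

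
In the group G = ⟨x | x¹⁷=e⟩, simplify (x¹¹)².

Compute successive powers of (x¹¹), reducing at each step:
  (x¹¹)²: (x¹¹) · x¹¹ = x⁵

Answer: x⁵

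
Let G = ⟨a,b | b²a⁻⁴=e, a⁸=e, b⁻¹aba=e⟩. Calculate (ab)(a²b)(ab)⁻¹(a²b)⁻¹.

[(ab), (a²b)] = (ab)·(a²b)·(ab)⁻¹·(a²b)⁻¹.
  (ab) · (a²b) = a³
  (a³) · (ab⁻¹) = b
  b · (a²b⁻¹) = a⁶

Answer: a⁶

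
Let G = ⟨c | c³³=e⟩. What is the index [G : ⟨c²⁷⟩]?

First find ord(c²⁷) by computing successive powers:
  (c²⁷)¹ = c²⁷, (c²⁷)² = c²¹, (c²⁷)³ = c¹⁵, (c²⁷)⁴ = c⁹, (c²⁷)⁵ = c³, (c²⁷)⁶ = c³⁰, (c²⁷)⁷ = c²⁴, (c²⁷)⁸ = c¹⁸, (c²⁷)⁹ = c¹², (c²⁷)¹⁰ = c⁶, (c²⁷)¹¹ = e.
So |⟨c²⁷⟩| = ord(c²⁷) = 11. With |G| = 33, by Lagrange [G : ⟨c²⁷⟩] = 33/11 = 3.

Answer: 3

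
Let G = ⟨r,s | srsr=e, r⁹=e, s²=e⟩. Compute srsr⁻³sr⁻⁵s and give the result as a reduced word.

Multiply left to right, reducing at each step:
  s · r = r⁸s
  (r⁸s) · s = r⁸
  (r⁸) · r⁻³ = r⁵
  (r⁵) · s = r⁵s
  (r⁵s) · r⁻⁵ = rs
  (rs) · s = r

Answer: r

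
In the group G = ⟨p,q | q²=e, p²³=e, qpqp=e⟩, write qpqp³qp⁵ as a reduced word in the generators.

Multiply left to right, reducing at each step:
  q · p = p²²q
  (p²²q) · q = p²²
  (p²²) · p³ = p²
  (p²) · q = p²q
  (p²q) · p⁵ = p²⁰q

Answer: p²⁰q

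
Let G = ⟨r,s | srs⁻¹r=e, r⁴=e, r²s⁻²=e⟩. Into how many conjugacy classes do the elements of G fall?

The conjugacy classes (representative and size) are:
  [e] (size 1), [r³] (size 2), [r²] (size 1), [s⁻¹] (size 2), [rs] (size 2).
Class equation: 1 + 2 + 1 + 2 + 2 = 8 = |G|. So G has 5 conjugacy classes.

Answer: 5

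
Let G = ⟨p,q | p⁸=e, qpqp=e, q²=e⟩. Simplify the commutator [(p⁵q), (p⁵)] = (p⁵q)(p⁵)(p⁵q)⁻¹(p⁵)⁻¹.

[(p⁵q), (p⁵)] = (p⁵q)·(p⁵)·(p⁵q)⁻¹·(p⁵)⁻¹.
  (p⁵q) · (p⁵) = q
  q · (p⁵q) = p³
  (p³) · (p³) = p⁶

Answer: p⁶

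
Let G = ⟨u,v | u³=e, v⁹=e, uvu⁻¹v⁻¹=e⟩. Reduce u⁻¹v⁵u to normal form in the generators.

Multiply left to right, reducing at each step:
  (u²) · v⁵ = u²v⁵
  (u²v⁵) · u = v⁵

Answer: v⁵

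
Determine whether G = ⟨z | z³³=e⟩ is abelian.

G has a single generator, so G is cyclic and hence abelian.

Answer: Yes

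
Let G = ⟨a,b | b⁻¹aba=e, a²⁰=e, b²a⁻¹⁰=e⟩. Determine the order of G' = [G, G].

G' = [G, G] is generated by all commutators. The generator-pair commutators are: [a, b] = a².
The subgroup they normally generate is {e, a², a⁴, a⁶, a⁸, a¹⁰, a¹², a¹⁴, a¹⁶, a¹⁸}, of order 10.
Check: |G/G'| = 40/10 = 4 is the order of the abelianisation.

Answer: 10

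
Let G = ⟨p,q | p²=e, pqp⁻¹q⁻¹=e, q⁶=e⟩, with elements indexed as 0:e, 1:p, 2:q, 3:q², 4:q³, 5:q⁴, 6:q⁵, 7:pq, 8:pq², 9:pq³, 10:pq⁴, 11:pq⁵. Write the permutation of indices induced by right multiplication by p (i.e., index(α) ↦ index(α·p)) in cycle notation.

(0 1)(2 7)(3 8)(4 9)(5 10)(6 11)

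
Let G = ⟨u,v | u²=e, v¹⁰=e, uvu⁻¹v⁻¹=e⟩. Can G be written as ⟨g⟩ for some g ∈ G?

|G| = 20, but the maximum element order in G is 10 < 20. No single element generates all of G, so G is not cyclic.

Answer: No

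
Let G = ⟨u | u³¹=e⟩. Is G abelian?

G has a single generator, so G is cyclic and hence abelian.

Answer: Yes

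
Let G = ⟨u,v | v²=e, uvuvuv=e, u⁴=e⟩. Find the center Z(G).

An element z ∈ Z(G) iff z commutes with every generator.
For example e is central: e·u = u = u·e; e·v = v = v·e.
Whereas u ∉ Z(G) since u·v = uv ≠ vu = v·u.
Checking each of the 24 elements this way gives Z(G) = {e}, of order 1.

Answer: {e}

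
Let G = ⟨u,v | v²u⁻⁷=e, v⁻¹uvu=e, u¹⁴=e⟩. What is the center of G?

An element z ∈ Z(G) iff z commutes with every generator.
For example u⁷ is central: (u⁷)·u = u⁸ = u·(u⁷); (u⁷)·v = v⁻¹ = v·(u⁷).
Whereas u ∉ Z(G) since u·v = uv ≠ u⁶v⁻¹ = v·u.
Checking each of the 28 elements this way gives Z(G) = {e, u⁷}, of order 2.

Answer: {e, u⁷}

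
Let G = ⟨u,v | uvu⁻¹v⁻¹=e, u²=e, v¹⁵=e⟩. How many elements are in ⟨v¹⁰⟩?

|⟨v¹⁰⟩| equals the order of v¹⁰. Compute successive powers until reaching e:
  (v¹⁰)¹ = v¹⁰, (v¹⁰)² = v⁵, (v¹⁰)³ = e.
The smallest positive k with (v¹⁰)ᵏ = e is 3, so |⟨v¹⁰⟩| = 3.

Answer: 3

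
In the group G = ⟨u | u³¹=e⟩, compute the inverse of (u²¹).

The order of (u²¹) is 31 (smallest k with (u²¹)ᵏ = e), so (u²¹)⁻¹ = (u²¹)³⁰ = u¹⁰.
Check: (u²¹) · (u¹⁰) → (u²¹) · u¹⁰ = e, giving e as required.

Answer: u¹⁰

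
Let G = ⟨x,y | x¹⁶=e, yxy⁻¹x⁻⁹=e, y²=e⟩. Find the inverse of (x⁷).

The order of (x⁷) is 16 (smallest k with (x⁷)ᵏ = e), so (x⁷)⁻¹ = (x⁷)¹⁵ = x⁹.
Check: (x⁷) · (x⁹) → (x⁷) · x⁹ = e, giving e as required.

Answer: x⁹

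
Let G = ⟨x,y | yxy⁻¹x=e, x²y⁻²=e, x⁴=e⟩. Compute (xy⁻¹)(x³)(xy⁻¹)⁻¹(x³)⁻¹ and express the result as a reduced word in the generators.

[(xy⁻¹), (x³)] = (xy⁻¹)·(x³)·(xy⁻¹)⁻¹·(x³)⁻¹.
  (xy⁻¹) · (x³) = y
  y · (xy) = x
  x · x = x²

Answer: x²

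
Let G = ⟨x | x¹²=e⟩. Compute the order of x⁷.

Compute successive powers until reaching e:
  (x⁷)¹ = x⁷, (x⁷)² = x², (x⁷)³ = x⁹, (x⁷)⁴ = x⁴, (x⁷)⁵ = x¹¹, (x⁷)⁶ = x⁶, (x⁷)⁷ = x, (x⁷)⁸ = x⁸, (x⁷)⁹ = x³, (x⁷)¹⁰ = x¹⁰, (x⁷)¹¹ = x⁵, (x⁷)¹² = e.
The smallest positive k with (x⁷)ᵏ = e is 12.

Answer: 12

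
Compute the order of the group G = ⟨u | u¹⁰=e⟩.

G is generated by a single element, so G is cyclic. The relator gives u¹⁰ = e and no smaller power is forced to be e, so the 10 powers {e, u, u², u³, u⁴, u⁵, u⁶, u⁷, u⁸, u⁹} are distinct. Hence |G| = 10.

Answer: 10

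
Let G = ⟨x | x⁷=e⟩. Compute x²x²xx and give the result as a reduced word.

Multiply left to right, reducing at each step:
  (x²) · x² = x⁴
  (x⁴) · x = x⁵
  (x⁵) · x = x⁶

Answer: x⁶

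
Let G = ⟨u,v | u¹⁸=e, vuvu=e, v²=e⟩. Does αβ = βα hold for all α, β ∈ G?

u·v = uv but v·u = u¹⁷v, so u·v ≠ v·u and G is not abelian.

Answer: No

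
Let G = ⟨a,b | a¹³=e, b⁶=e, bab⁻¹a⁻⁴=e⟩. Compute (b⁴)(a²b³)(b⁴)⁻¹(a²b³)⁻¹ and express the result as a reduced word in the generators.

[(b⁴), (a²b³)] = (b⁴)·(a²b³)·(b⁴)⁻¹·(a²b³)⁻¹.
  (b⁴) · (a²b³) = a⁵b
  (a⁵b) · (b²) = a⁵b³
  (a⁵b³) · (a²b³) = a³

Answer: a³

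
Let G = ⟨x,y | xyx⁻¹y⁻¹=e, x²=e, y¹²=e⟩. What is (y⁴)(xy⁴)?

Compute (y⁴) · (xy⁴) by multiplying left to right and reducing via the relations at each step:
  (y⁴) · x = xy⁴
  (xy⁴) · y⁴ = xy⁸

Answer: xy⁸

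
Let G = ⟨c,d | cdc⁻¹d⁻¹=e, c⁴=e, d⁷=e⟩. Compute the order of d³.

Compute successive powers until reaching e:
  (d³)¹ = d³, (d³)² = d⁶, (d³)³ = d², (d³)⁴ = d⁵, (d³)⁵ = d, (d³)⁶ = d⁴, (d³)⁷ = e.
The smallest positive k with (d³)ᵏ = e is 7.

Answer: 7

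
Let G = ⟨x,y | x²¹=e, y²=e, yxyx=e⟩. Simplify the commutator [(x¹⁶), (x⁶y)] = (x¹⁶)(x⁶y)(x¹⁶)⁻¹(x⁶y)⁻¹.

[(x¹⁶), (x⁶y)] = (x¹⁶)·(x⁶y)·(x¹⁶)⁻¹·(x⁶y)⁻¹.
  (x¹⁶) · (x⁶y) = xy
  (xy) · (x⁵) = x¹⁷y
  (x¹⁷y) · (x⁶y) = x¹¹

Answer: x¹¹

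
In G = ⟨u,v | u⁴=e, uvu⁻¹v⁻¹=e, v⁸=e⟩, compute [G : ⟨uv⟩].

First find ord(uv) by computing successive powers:
  (uv)¹ = uv, (uv)² = u²v², (uv)³ = u³v³, (uv)⁴ = v⁴, (uv)⁵ = uv⁵, (uv)⁶ = u²v⁶, (uv)⁷ = u³v⁷, (uv)⁸ = e.
So |⟨uv⟩| = ord(uv) = 8. With |G| = 32, by Lagrange [G : ⟨uv⟩] = 32/8 = 4.

Answer: 4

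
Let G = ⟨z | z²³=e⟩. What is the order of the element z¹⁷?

Compute successive powers until reaching e:
  (z¹⁷)¹ = z¹⁷, (z¹⁷)² = z¹¹, (z¹⁷)³ = z⁵, (z¹⁷)⁴ = z²², (z¹⁷)⁵ = z¹⁶, (z¹⁷)⁶ = z¹⁰, (z¹⁷)⁷ = z⁴, (z¹⁷)⁸ = z²¹, (z¹⁷)⁹ = z¹⁵, (z¹⁷)¹⁰ = z⁹, (z¹⁷)¹¹ = z³, (z¹⁷)¹² = z²⁰, (z¹⁷)¹³ = z¹⁴, (z¹⁷)¹⁴ = z⁸, (z¹⁷)¹⁵ = z², (z¹⁷)¹⁶ = z¹⁹, (z¹⁷)¹⁷ = z¹³, (z¹⁷)¹⁸ = z⁷, (z¹⁷)¹⁹ = z, (z¹⁷)²⁰ = z¹⁸, (z¹⁷)²¹ = z¹², (z¹⁷)²² = z⁶, (z¹⁷)²³ = e.
The smallest positive k with (z¹⁷)ᵏ = e is 23.

Answer: 23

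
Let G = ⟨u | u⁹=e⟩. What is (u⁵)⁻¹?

The order of (u⁵) is 9 (smallest k with (u⁵)ᵏ = e), so (u⁵)⁻¹ = (u⁵)⁸ = u⁴.
Check: (u⁵) · (u⁴) → (u⁵) · u⁴ = e, giving e as required.

Answer: u⁴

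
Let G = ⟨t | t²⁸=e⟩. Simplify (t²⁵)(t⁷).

Compute (t²⁵) · (t⁷) by multiplying left to right and reducing via the relations at each step:
  (t²⁵) · t⁷ = t⁴

Answer: t⁴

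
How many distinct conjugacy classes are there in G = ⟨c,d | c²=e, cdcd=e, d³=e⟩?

The conjugacy classes (representative and size) are:
  [e] (size 1), [cd²] (size 3), [d²] (size 2).
Class equation: 1 + 3 + 2 = 6 = |G|. So G has 3 conjugacy classes.

Answer: 3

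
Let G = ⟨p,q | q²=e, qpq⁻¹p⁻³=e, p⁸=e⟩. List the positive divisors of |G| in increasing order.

|G| = 16 = 2⁴. By Lagrange's theorem the order of any subgroup divides 16; the divisors of 16 are 1, 2, 4, 8, 16.

Answer: 1, 2, 4, 8, 16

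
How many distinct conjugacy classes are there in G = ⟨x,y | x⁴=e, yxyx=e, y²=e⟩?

The conjugacy classes (representative and size) are:
  [e] (size 1), [x] (size 2), [x²] (size 1), [x²y] (size 2), [x³y] (size 2).
Class equation: 1 + 2 + 1 + 2 + 2 = 8 = |G|. So G has 5 conjugacy classes.

Answer: 5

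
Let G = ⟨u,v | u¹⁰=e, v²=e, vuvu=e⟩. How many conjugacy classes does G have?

The conjugacy classes (representative and size) are:
  [e] (size 1), [u] (size 2), [u²] (size 2), [u³] (size 2), [u⁴] (size 2), [u⁵] (size 1), [u²v] (size 5), [u³v] (size 5).
Class equation: 1 + 2 + 2 + 2 + 2 + 1 + 5 + 5 = 20 = |G|. So G has 8 conjugacy classes.

Answer: 8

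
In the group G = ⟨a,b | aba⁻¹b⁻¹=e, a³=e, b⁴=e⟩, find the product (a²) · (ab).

Compute (a²) · (ab) by multiplying left to right and reducing via the relations at each step:
  (a²) · a = e
  e · b = b

Answer: b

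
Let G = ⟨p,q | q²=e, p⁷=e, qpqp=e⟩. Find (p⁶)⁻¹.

The order of (p⁶) is 7 (smallest k with (p⁶)ᵏ = e), so (p⁶)⁻¹ = (p⁶)⁶ = p.
Check: (p⁶) · p → (p⁶) · p = e, giving e as required.

Answer: p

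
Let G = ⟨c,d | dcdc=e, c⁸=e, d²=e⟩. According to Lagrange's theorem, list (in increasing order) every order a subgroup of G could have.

|G| = 16 = 2⁴. By Lagrange's theorem the order of any subgroup divides 16; the divisors of 16 are 1, 2, 4, 8, 16.

Answer: 1, 2, 4, 8, 16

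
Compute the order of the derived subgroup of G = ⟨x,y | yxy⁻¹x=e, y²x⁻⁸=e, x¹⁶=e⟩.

G' = [G, G] is generated by all commutators. The generator-pair commutators are: [x, y] = x².
The subgroup they normally generate is {e, x², x⁴, x⁶, x⁸, x¹⁰, x¹², x¹⁴}, of order 8.
Check: |G/G'| = 32/8 = 4 is the order of the abelianisation.

Answer: 8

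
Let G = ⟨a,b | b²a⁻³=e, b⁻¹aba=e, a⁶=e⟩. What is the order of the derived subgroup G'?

G' = [G, G] is generated by all commutators. The generator-pair commutators are: [a, b] = a².
The subgroup they normally generate is {e, a², a⁴}, of order 3.
Check: |G/G'| = 12/3 = 4 is the order of the abelianisation.

Answer: 3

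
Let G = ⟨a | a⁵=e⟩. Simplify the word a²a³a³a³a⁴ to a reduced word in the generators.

Multiply left to right, reducing at each step:
  (a²) · a³ = e
  e · a³ = a³
  (a³) · a³ = a
  a · a⁴ = e

Answer: e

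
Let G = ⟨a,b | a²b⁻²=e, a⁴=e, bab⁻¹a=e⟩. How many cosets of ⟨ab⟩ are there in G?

First find ord(ab) by computing successive powers:
  (ab)¹ = ab, (ab)² = a², (ab)³ = ab⁻¹, (ab)⁴ = e.
So |⟨ab⟩| = ord(ab) = 4. With |G| = 8, by Lagrange [G : ⟨ab⟩] = 8/4 = 2.

Answer: 2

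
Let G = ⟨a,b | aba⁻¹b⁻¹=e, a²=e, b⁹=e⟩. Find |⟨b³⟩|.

|⟨b³⟩| equals the order of b³. Compute successive powers until reaching e:
  (b³)¹ = b³, (b³)² = b⁶, (b³)³ = e.
The smallest positive k with (b³)ᵏ = e is 3, so |⟨b³⟩| = 3.

Answer: 3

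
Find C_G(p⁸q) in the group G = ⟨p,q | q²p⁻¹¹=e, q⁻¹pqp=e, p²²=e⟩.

⟨p⁸q⟩ ⊆ C_G(p⁸q) since powers of p⁸q commute with p⁸q; so |C_G(p⁸q)| ≥ |⟨p⁸q⟩| = 4.
By orbit–stabilizer, |C_G(p⁸q)| = |G| / |conj. class of p⁸q| = 44 / 11 = 4.
The 4 elements commuting with p⁸q are {e, p¹¹, p⁸q, p⁸q⁻¹}.

Answer: {e, p¹¹, p⁸q, p⁸q⁻¹}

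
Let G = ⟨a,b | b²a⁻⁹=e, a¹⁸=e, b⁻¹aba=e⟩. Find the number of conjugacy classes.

The conjugacy classes (representative and size) are:
  [e] (size 1), [a¹⁷] (size 2), [a¹⁶] (size 2), [a³] (size 2), [a¹⁴] (size 2), [a¹³] (size 2), [a¹²] (size 2), [a¹¹] (size 2), [a¹⁰] (size 2), [a⁹] (size 1), [a⁸b] (size 9), [ab] (size 9).
Class equation: 1 + 2 + 2 + 2 + 2 + 2 + 2 + 2 + 2 + 1 + 9 + 9 = 36 = |G|. So G has 12 conjugacy classes.

Answer: 12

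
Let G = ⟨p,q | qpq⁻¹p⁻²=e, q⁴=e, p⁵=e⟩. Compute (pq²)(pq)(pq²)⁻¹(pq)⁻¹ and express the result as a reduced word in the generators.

[(pq²), (pq)] = (pq²)·(pq)·(pq²)⁻¹·(pq)⁻¹.
  (pq²) · (pq) = q³
  (q³) · (pq²) = p³q
  (p³q) · (p²q³) = p²

Answer: p²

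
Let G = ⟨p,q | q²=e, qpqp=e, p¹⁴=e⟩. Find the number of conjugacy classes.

The conjugacy classes (representative and size) are:
  [e] (size 1), [p¹³] (size 2), [p²] (size 2), [p³] (size 2), [p¹⁰] (size 2), [p⁵] (size 2), [p⁸] (size 2), [p⁷] (size 1), [p⁶q] (size 7), [p⁹q] (size 7).
Class equation: 1 + 2 + 2 + 2 + 2 + 2 + 2 + 1 + 7 + 7 = 28 = |G|. So G has 10 conjugacy classes.

Answer: 10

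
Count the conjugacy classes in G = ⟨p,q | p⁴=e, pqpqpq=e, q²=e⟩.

The conjugacy classes (representative and size) are:
  [e] (size 1), [p³] (size 6), [p²qp²q] (size 3), [pqp³] (size 6), [qp³] (size 8).
Class equation: 1 + 6 + 3 + 6 + 8 = 24 = |G|. So G has 5 conjugacy classes.

Answer: 5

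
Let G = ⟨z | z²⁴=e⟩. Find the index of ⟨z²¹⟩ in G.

First find ord(z²¹) by computing successive powers:
  (z²¹)¹ = z²¹, (z²¹)² = z¹⁸, (z²¹)³ = z¹⁵, (z²¹)⁴ = z¹², (z²¹)⁵ = z⁹, (z²¹)⁶ = z⁶, (z²¹)⁷ = z³, (z²¹)⁸ = e.
So |⟨z²¹⟩| = ord(z²¹) = 8. With |G| = 24, by Lagrange [G : ⟨z²¹⟩] = 24/8 = 3.

Answer: 3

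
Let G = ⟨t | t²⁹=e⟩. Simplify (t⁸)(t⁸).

Compute (t⁸) · (t⁸) by multiplying left to right and reducing via the relations at each step:
  (t⁸) · t⁸ = t¹⁶

Answer: t¹⁶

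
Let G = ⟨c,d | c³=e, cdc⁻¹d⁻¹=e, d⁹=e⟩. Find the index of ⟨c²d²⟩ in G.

First find ord(c²d²) by computing successive powers:
  (c²d²)¹ = c²d², (c²d²)² = cd⁴, (c²d²)³ = d⁶, (c²d²)⁴ = c²d⁸, (c²d²)⁵ = cd, (c²d²)⁶ = d³, (c²d²)⁷ = c²d⁵, (c²d²)⁸ = cd⁷, (c²d²)⁹ = e.
So |⟨c²d²⟩| = ord(c²d²) = 9. With |G| = 27, by Lagrange [G : ⟨c²d²⟩] = 27/9 = 3.

Answer: 3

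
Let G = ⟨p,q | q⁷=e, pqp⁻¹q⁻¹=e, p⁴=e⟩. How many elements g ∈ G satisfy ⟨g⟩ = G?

G is cyclic of order 28. An element generates G iff its order is 28, and a cyclic group of order 28 has exactly φ(28) = 12 such elements.

Answer: 12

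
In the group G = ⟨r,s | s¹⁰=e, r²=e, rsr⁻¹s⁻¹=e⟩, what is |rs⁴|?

Compute successive powers until reaching e:
  (rs⁴)¹ = rs⁴, (rs⁴)² = s⁸, (rs⁴)³ = rs², (rs⁴)⁴ = s⁶, (rs⁴)⁵ = r, (rs⁴)⁶ = s⁴, (rs⁴)⁷ = rs⁸, (rs⁴)⁸ = s², (rs⁴)⁹ = rs⁶, (rs⁴)¹⁰ = e.
The smallest positive k with (rs⁴)ᵏ = e is 10.

Answer: 10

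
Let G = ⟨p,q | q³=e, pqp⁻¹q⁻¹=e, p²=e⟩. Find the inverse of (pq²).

The order of (pq²) is 6 (smallest k with (pq²)ᵏ = e), so (pq²)⁻¹ = (pq²)⁵ = pq.
Check: (pq²) · (pq) → (pq²) · p = q²;   (q²) · q = e, giving e as required.

Answer: pq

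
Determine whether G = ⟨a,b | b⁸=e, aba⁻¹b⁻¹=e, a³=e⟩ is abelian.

Each pair of generators commutes: a·b = ab = b·a. Since the generators pairwise commute, every element of G commutes with every other, so G is abelian.

Answer: Yes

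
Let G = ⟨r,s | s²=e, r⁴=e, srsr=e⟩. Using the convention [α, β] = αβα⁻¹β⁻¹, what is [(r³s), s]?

[(r³s), s] = (r³s)·s·(r³s)⁻¹·s⁻¹.
  (r³s) · s = r³
  (r³) · (r³s) = r²s
  (r²s) · s = r²

Answer: r²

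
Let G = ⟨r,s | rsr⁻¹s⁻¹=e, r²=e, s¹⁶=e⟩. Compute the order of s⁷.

Compute successive powers until reaching e:
  (s⁷)¹ = s⁷, (s⁷)² = s¹⁴, (s⁷)³ = s⁵, (s⁷)⁴ = s¹², (s⁷)⁵ = s³, (s⁷)⁶ = s¹⁰, (s⁷)⁷ = s, (s⁷)⁸ = s⁸, (s⁷)⁹ = s¹⁵, (s⁷)¹⁰ = s⁶, (s⁷)¹¹ = s¹³, (s⁷)¹² = s⁴, (s⁷)¹³ = s¹¹, (s⁷)¹⁴ = s², (s⁷)¹⁵ = s⁹, (s⁷)¹⁶ = e.
The smallest positive k with (s⁷)ᵏ = e is 16.

Answer: 16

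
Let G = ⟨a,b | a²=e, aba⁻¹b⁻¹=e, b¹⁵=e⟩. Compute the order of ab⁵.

Compute successive powers until reaching e:
  (ab⁵)¹ = ab⁵, (ab⁵)² = b¹⁰, (ab⁵)³ = a, (ab⁵)⁴ = b⁵, (ab⁵)⁵ = ab¹⁰, (ab⁵)⁶ = e.
The smallest positive k with (ab⁵)ᵏ = e is 6.

Answer: 6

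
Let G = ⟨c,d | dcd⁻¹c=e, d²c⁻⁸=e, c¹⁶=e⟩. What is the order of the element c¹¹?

Compute successive powers until reaching e:
  (c¹¹)¹ = c¹¹, (c¹¹)² = c⁶, (c¹¹)³ = c, (c¹¹)⁴ = c¹², (c¹¹)⁵ = c⁷, (c¹¹)⁶ = c², (c¹¹)⁷ = c¹³, (c¹¹)⁸ = c⁸, (c¹¹)⁹ = c³, (c¹¹)¹⁰ = c¹⁴, (c¹¹)¹¹ = c⁹, (c¹¹)¹² = c⁴, (c¹¹)¹³ = c¹⁵, (c¹¹)¹⁴ = c¹⁰, (c¹¹)¹⁵ = c⁵, (c¹¹)¹⁶ = e.
The smallest positive k with (c¹¹)ᵏ = e is 16.

Answer: 16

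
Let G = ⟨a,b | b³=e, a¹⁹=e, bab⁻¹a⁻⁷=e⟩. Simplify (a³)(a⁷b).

Compute (a³) · (a⁷b) by multiplying left to right and reducing via the relations at each step:
  (a³) · a⁷ = a¹⁰
  (a¹⁰) · b = a¹⁰b

Answer: a¹⁰b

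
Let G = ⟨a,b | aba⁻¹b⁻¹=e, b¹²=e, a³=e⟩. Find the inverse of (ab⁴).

The order of (ab⁴) is 3 (smallest k with (ab⁴)ᵏ = e), so (ab⁴)⁻¹ = (ab⁴)² = a²b⁸.
Check: (ab⁴) · (a²b⁸) → (ab⁴) · a² = b⁴;   (b⁴) · b⁸ = e, giving e as required.

Answer: a²b⁸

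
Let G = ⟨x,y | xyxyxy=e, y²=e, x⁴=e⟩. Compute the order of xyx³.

Compute successive powers until reaching e:
  (xyx³)¹ = xyx³, (xyx³)² = e.
The smallest positive k with (xyx³)ᵏ = e is 2.

Answer: 2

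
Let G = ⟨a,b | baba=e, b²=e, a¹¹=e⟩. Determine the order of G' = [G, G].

G' = [G, G] is generated by all commutators. The generator-pair commutators are: [a, b] = a².
The subgroup they normally generate is {e, a, a², a³, a⁴, a⁵, a⁶, a⁷, a⁸, a⁹, a¹⁰}, of order 11.
Check: |G/G'| = 22/11 = 2 is the order of the abelianisation.

Answer: 11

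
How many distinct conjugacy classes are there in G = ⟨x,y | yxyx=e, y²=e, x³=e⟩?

The conjugacy classes (representative and size) are:
  [e] (size 1), [x] (size 2), [xy] (size 3).
Class equation: 1 + 2 + 3 = 6 = |G|. So G has 3 conjugacy classes.

Answer: 3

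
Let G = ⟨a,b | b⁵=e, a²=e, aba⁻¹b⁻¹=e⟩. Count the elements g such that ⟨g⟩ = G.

G is cyclic of order 10. An element generates G iff its order is 10, and a cyclic group of order 10 has exactly φ(10) = 4 such elements.

Answer: 4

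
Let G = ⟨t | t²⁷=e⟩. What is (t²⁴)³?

Compute successive powers of (t²⁴), reducing at each step:
  (t²⁴)²: (t²⁴) · t²⁴ = t²¹
  (t²⁴)³: (t²¹) · t²⁴ = t¹⁸

Answer: t¹⁸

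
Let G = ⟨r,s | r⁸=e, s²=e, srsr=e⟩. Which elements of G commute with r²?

⟨r²⟩ ⊆ C_G(r²) since powers of r² commute with r²; so |C_G(r²)| ≥ |⟨r²⟩| = 4.
By orbit–stabilizer, |C_G(r²)| = |G| / |conj. class of r²| = 16 / 2 = 8.
The 8 elements commuting with r² are {e, r, r², r³, r⁴, r⁵, r⁶, r⁷}.

Answer: {e, r, r², r³, r⁴, r⁵, r⁶, r⁷}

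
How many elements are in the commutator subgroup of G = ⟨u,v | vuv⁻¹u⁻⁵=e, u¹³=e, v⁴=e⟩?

G' = [G, G] is generated by all commutators. The generator-pair commutators are: [u, v] = u⁹.
The subgroup they normally generate is {e, u, u², u³, u⁴, u⁵, u⁶, u⁷, u⁸, u⁹, u¹⁰, u¹¹, u¹²}, of order 13.
Check: |G/G'| = 52/13 = 4 is the order of the abelianisation.

Answer: 13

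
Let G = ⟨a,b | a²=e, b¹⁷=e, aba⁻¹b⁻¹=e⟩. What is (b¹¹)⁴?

Compute successive powers of (b¹¹), reducing at each step:
  (b¹¹)²: (b¹¹) · b¹¹ = b⁵
  (b¹¹)³: (b⁵) · b¹¹ = b¹⁶
  (b¹¹)⁴: (b¹⁶) · b¹¹ = b¹⁰

Answer: b¹⁰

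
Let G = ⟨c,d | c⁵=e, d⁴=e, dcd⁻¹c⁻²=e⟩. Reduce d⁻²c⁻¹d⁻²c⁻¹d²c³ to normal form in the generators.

Multiply left to right, reducing at each step:
  (d²) · c⁻¹ = cd²
  (cd²) · d⁻² = c
  c · c⁻¹ = e
  e · d² = d²
  (d²) · c³ = c²d²

Answer: c²d²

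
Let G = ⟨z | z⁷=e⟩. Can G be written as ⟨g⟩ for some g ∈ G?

|G| = 7. The element z has order 7 (its powers give 7 distinct elements), so ⟨z⟩ = G and G is cyclic.

Answer: Yes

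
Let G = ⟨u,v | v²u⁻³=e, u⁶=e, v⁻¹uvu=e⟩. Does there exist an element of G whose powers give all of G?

Every cyclic group is abelian. But u·v = uv while v·u = u²v⁻¹, so u·v ≠ v·u and G is not abelian. Hence G is not cyclic.

Answer: No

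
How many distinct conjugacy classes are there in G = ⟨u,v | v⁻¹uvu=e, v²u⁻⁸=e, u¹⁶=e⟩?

The conjugacy classes (representative and size) are:
  [e] (size 1), [u] (size 2), [u¹⁴] (size 2), [u³] (size 2), [u¹²] (size 2), [u⁵] (size 2), [u¹⁰] (size 2), [u⁷] (size 2), [u⁸] (size 1), [u⁶v] (size 8), [u³v⁻¹] (size 8).
Class equation: 1 + 2 + 2 + 2 + 2 + 2 + 2 + 2 + 1 + 8 + 8 = 32 = |G|. So G has 11 conjugacy classes.

Answer: 11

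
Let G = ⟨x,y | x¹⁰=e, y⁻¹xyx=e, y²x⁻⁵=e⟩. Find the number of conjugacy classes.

The conjugacy classes (representative and size) are:
  [e] (size 1), [x] (size 2), [x⁸] (size 2), [x⁷] (size 2), [x⁴] (size 2), [x⁵] (size 1), [x⁴y] (size 5), [x²y⁻¹] (size 5).
Class equation: 1 + 2 + 2 + 2 + 2 + 1 + 5 + 5 = 20 = |G|. So G has 8 conjugacy classes.

Answer: 8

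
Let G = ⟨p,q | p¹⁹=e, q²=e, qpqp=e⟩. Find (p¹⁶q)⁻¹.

The order of (p¹⁶q) is 2 (smallest k with (p¹⁶q)ᵏ = e), so (p¹⁶q)⁻¹ = (p¹⁶q)¹ = p¹⁶q.
Check: (p¹⁶q) · (p¹⁶q) → (p¹⁶q) · p¹⁶ = q;   q · q = e, giving e as required.

Answer: p¹⁶q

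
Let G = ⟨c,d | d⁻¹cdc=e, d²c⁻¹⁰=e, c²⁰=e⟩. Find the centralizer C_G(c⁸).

⟨c⁸⟩ ⊆ C_G(c⁸) since powers of c⁸ commute with c⁸; so |C_G(c⁸)| ≥ |⟨c⁸⟩| = 5.
By orbit–stabilizer, |C_G(c⁸)| = |G| / |conj. class of c⁸| = 40 / 2 = 20.
The 20 elements commuting with c⁸ are {e, c, c², c³, c⁴, c⁵, c⁶, c⁷, c⁸, c⁹, c¹⁰, c¹¹, c¹², c¹³, c¹⁴, c¹⁵, c¹⁶, c¹⁷, c¹⁸, c¹⁹}.

Answer: {e, c, c², c³, c⁴, c⁵, c⁶, c⁷, c⁸, c⁹, c¹⁰, c¹¹, c¹², c¹³, c¹⁴, c¹⁵, c¹⁶, c¹⁷, c¹⁸, c¹⁹}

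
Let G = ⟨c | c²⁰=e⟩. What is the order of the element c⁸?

Compute successive powers until reaching e:
  (c⁸)¹ = c⁸, (c⁸)² = c¹⁶, (c⁸)³ = c⁴, (c⁸)⁴ = c¹², (c⁸)⁵ = e.
The smallest positive k with (c⁸)ᵏ = e is 5.

Answer: 5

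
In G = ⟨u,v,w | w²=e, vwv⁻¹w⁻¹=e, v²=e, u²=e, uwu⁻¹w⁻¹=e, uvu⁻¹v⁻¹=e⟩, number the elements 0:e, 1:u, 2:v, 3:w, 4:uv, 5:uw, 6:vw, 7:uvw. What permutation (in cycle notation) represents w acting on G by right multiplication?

(0 3)(1 5)(2 6)(4 7)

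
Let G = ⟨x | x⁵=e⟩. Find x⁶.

Compute successive powers of x, reducing at each step:
  x²: x · x = x²
  x³: (x²) · x = x³
  x⁴: (x³) · x = x⁴
  x⁵: (x⁴) · x = e
  x⁶: e · x = x

Answer: x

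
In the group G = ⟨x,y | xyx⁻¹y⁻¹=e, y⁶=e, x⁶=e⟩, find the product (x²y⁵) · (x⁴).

Compute (x²y⁵) · (x⁴) by multiplying left to right and reducing via the relations at each step:
  (x²y⁵) · x⁴ = y⁵

Answer: y⁵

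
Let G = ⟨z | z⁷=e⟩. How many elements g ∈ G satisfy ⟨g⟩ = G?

G is cyclic of order 7. An element generates G iff its order is 7, and a cyclic group of order 7 has exactly φ(7) = 6 such elements.

Answer: 6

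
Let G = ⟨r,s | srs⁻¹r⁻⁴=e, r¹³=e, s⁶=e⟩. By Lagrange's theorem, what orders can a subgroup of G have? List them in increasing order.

|G| = 78 = 2 · 3 · 13. By Lagrange's theorem the order of any subgroup divides 78; the divisors of 78 are 1, 2, 3, 6, 13, 26, 39, 78.

Answer: 1, 2, 3, 6, 13, 26, 39, 78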